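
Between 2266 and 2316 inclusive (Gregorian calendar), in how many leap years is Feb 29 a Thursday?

Leap years in 2266–2316: 12 of them.
Feb 29 weekday advances by 5 (mod 7) from one leap year to the next four years later (or differs when a century non-leap intervenes).
Leap-day weekdays: 2268:Sat 2272:Thu✓ 2276:Tue 2280:Sun 2284:Fri 2288:Wed 2292:Mon 2296:Sat 2304:Mon 2308:Sat 2312:Thu✓ 2316:Tue
Thursday: 2272, 2312 → 2.

2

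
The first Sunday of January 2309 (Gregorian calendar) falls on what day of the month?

January 1, 2309 is a Friday, so the first Sunday is the 3rd.
The first Sunday is 3 + 0 = 3.

3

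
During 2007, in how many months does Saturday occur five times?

4

A month of length L has five Saturdays iff its first Saturday is on day ≤ L−28 (so day 1–3 in a 31-day month, 1–2 in a 30-day month, day 1 in a leap February).
Checking each month of 2007: Jan starts Mon (31d); Feb starts Thu (28d); Mar starts Thu (31d) ✓; Apr starts Sun (30d); May starts Tue (31d); Jun starts Fri (30d) ✓; Jul starts Sun (31d); Aug starts Wed (31d); Sep starts Sat (30d) ✓; Oct starts Mon (31d); Nov starts Thu (30d); Dec starts Sat (31d) ✓.
Five-Saturday months: March, June, September, December → 4.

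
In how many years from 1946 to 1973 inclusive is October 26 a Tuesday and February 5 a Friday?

3

Check each year's weekday for October 26 and February 5:
  1946: Sat/Tue  1947: Sun/Wed  1948: Tue/Thu  1949: Wed/Sat  1950: Thu/Sun  1951: Fri/Mon  1952: Sun/Tue  1953: Mon/Thu  1954: Tue/Fri ✓  1955: Wed/Sat  1956: Fri/Sun  1957: Sat/Tue  1958: Sun/Wed  1959: Mon/Thu  1960: Wed/Fri  1961: Thu/Sun  1962: Fri/Mon  1963: Sat/Tue  1964: Mon/Wed  1965: Tue/Fri ✓  1966: Wed/Sat  1967: Thu/Sun  1968: Sat/Mon  1969: Sun/Wed  1970: Mon/Thu  1971: Tue/Fri ✓  1972: Thu/Sat  1973: Fri/Mon
Both conditions hold in: 1954, 1965, 1971 — 3.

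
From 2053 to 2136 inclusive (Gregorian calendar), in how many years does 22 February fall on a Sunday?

13

Track 22 February's weekday year by year (advancing +1, or +2 across a Feb 29):
  2053: Sat  2054: Sun (+1) ✓  2055: Mon (+1)  2056: Tue (+1)  2057: Thu (+2)
  2058: Fri (+1)  2059: Sat (+1)  2060: Sun (+1) ✓  2061: Tue (+2)  2062: Wed (+1)
  2063: Thu (+1)  2064: Fri (+1)  2065: Sun (+2) ✓  2066: Mon (+1)  … (56 more years) …
  2123: Mon (+1)  2124: Tue (+1)  2125: Thu (+2)  2126: Fri (+1)  2127: Sat (+1)
  2128: Sun (+1) ✓  2129: Tue (+2)  2130: Wed (+1)  2131: Thu (+1)  2132: Fri (+1)
  2133: Sun (+2) ✓  2134: Mon (+1)  2135: Tue (+1)  2136: Wed (+1)
Sunday years: 2054, 2060, 2065, 2071, 2082, 2088, 2093, 2099, 2105, 2111, 2122, 2128, 2133 — 13 in total.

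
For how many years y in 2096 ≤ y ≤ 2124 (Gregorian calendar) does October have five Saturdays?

October has 31 days; it has five Saturdays when Saturday falls among the first (month-length − 28) days — i.e. when October 1 is one of Saturday/Friday/Thursday.
October 1 by year: 2096:Mon 2097:Tue 2098:Wed 2099:Thu✓ 2100:Fri✓ 2101:Sat✓ 2102:Sun 2103:Mon 2104:Wed 2105:Thu✓ 2106:Fri✓ 2107:Sat✓ 2108:Mon 2109:Tue 2110:Wed 2111:Thu✓ 2112:Sat✓ 2113:Sun 2114:Mon 2115:Tue 2116:Thu✓ 2117:Fri✓ 2118:Sat✓ 2119:Sun 2120:Tue 2121:Wed 2122:Thu✓ 2123:Fri✓ 2124:Sun
Years with five Saturdays: 2099, 2100, 2101, 2105, 2106, 2107, 2111, 2112, 2116, 2117, 2118, 2122, 2123 → 13.

13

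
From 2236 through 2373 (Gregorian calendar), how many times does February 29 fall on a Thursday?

Leap years in 2236–2373: 34 of them.
Feb 29 weekday advances by 5 (mod 7) from one leap year to the next four years later (or differs when a century non-leap intervenes).
Leap-day weekdays: 2236:Mon 2240:Sat 2244:Thu✓ 2248:Tue 2252:Sun 2256:Fri 2260:Wed 2264:Mon 2268:Sat 2272:Thu✓ 2276:Tue 2280:Sun 2284:Fri …(8 more)… 2324:Fri 2328:Wed 2332:Mon 2336:Sat 2340:Thu✓ 2344:Tue 2348:Sun 2352:Fri 2356:Wed 2360:Mon 2364:Sat 2368:Thu✓ 2372:Tue
Thursday: 2244, 2272, 2312, 2340, 2368 → 5.

5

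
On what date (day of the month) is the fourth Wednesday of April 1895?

24

April 1, 1895 is a Monday, so the first Wednesday is the 3rd.
The fourth Wednesday is 3 + 21 = 24.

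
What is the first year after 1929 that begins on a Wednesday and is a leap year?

Jan 1 advances by 2 weekdays after a leap year and by 1 after a common year.
1929: Jan 1 is Tuesday.
1930: Wednesday
1931: Thursday
1932: Friday (leap)
1933: Sunday
1934: Monday
1935: Tuesday
1936: Wednesday (leap)
1936 begins on a Wednesday and is a leap year.

1936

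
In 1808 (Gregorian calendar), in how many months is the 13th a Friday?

1

Check the 13th of each month of 1808: Jan 13: Wed, Feb 13: Sat, Mar 13: Sun, Apr 13: Wed, May 13: Fri, Jun 13: Mon, Jul 13: Wed, Aug 13: Sat, Sep 13: Tue, Oct 13: Thu, Nov 13: Sun, Dec 13: Tue.
Friday occurs in May — 1 month.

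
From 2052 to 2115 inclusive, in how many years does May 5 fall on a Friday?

Track May 5's weekday year by year (advancing +1, or +2 across a Feb 29):
  2052: Sun  2053: Mon (+1)  2054: Tue (+1)  2055: Wed (+1)  2056: Fri (+2) ✓
  2057: Sat (+1)  2058: Sun (+1)  2059: Mon (+1)  2060: Wed (+2)  2061: Thu (+1)
  2062: Fri (+1) ✓  2063: Sat (+1)  2064: Mon (+2)  2065: Tue (+1)  … (36 more years) …
  2102: Fri (+1) ✓  2103: Sat (+1)  2104: Mon (+2)  2105: Tue (+1)  2106: Wed (+1)
  2107: Thu (+1)  2108: Sat (+2)  2109: Sun (+1)  2110: Mon (+1)  2111: Tue (+1)
  2112: Thu (+2)  2113: Fri (+1) ✓  2114: Sat (+1)  2115: Sun (+1)
Friday years: 2056, 2062, 2073, 2079, 2084, 2090, 2102, 2113 — 8 in total.

8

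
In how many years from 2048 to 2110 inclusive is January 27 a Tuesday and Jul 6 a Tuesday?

2

Check each year's weekday for January 27 and Jul 6:
  2048: Mon/Mon  2049: Wed/Tue  2050: Thu/Wed  2051: Fri/Thu  2052: Sat/Sat  2053: Mon/Sun  2054: Tue/Mon  2055: Wed/Tue  2056: Thu/Thu  2057: Sat/Fri  2058: Sun/Sat  2059: Mon/Sun  2060: Tue/Tue ✓  2061: Thu/Wed  …(35 more)…  2097: Sun/Sat  2098: Mon/Sun  2099: Tue/Mon  2100: Wed/Tue  2101: Thu/Wed  2102: Fri/Thu  2103: Sat/Fri  2104: Sun/Sun  2105: Tue/Mon  2106: Wed/Tue  2107: Thu/Wed  2108: Fri/Fri  2109: Sun/Sat  2110: Mon/Sun
Both conditions hold in: 2060, 2088 — 2.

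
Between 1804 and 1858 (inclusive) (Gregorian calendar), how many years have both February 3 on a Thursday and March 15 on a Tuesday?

Check each year's weekday for February 3 and March 15:
  1804: Fri/Thu  1805: Sun/Fri  1806: Mon/Sat  1807: Tue/Sun  1808: Wed/Tue  1809: Fri/Wed  1810: Sat/Thu  1811: Sun/Fri  1812: Mon/Sun  1813: Wed/Mon  1814: Thu/Tue ✓  1815: Fri/Wed  1816: Sat/Fri  1817: Mon/Sat  …(27 more)…  1845: Mon/Sat  1846: Tue/Sun  1847: Wed/Mon  1848: Thu/Wed  1849: Sat/Thu  1850: Sun/Fri  1851: Mon/Sat  1852: Tue/Mon  1853: Thu/Tue ✓  1854: Fri/Wed  1855: Sat/Thu  1856: Sun/Sat  1857: Tue/Sun  1858: Wed/Mon
Both conditions hold in: 1814, 1825, 1831, 1842, 1853 — 5.

5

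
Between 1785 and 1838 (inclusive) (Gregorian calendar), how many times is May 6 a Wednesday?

8

Track May 6's weekday year by year (advancing +1, or +2 across a Feb 29):
  1785: Fri  1786: Sat (+1)  1787: Sun (+1)  1788: Tue (+2)  1789: Wed (+1) ✓
  1790: Thu (+1)  1791: Fri (+1)  1792: Sun (+2)  1793: Mon (+1)  1794: Tue (+1)
  1795: Wed (+1) ✓  1796: Fri (+2)  1797: Sat (+1)  1798: Sun (+1)  … (26 more years) …
  1825: Fri (+1)  1826: Sat (+1)  1827: Sun (+1)  1828: Tue (+2)  1829: Wed (+1) ✓
  1830: Thu (+1)  1831: Fri (+1)  1832: Sun (+2)  1833: Mon (+1)  1834: Tue (+1)
  1835: Wed (+1) ✓  1836: Fri (+2)  1837: Sat (+1)  1838: Sun (+1)
Wednesday years: 1789, 1795, 1801, 1807, 1812, 1818, 1829, 1835 — 8 in total.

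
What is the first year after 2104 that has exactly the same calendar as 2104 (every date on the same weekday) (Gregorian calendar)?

2132

Two years share a calendar iff Jan 1 falls on the same weekday and both are leap or both are common. 2104: Jan 1 is Tuesday, leap year.
2105: Jan 1 Thursday, common
2106: Jan 1 Friday, common
2107: Jan 1 Saturday, common
2108: Jan 1 Sunday, leap
2109: Jan 1 Tuesday, common
2110: Jan 1 Wednesday, common
2111: Jan 1 Thursday, common
2112: Jan 1 Friday, leap
2113: Jan 1 Sunday, common
2114: Jan 1 Monday, common
2115: Jan 1 Tuesday, common
2116: Jan 1 Wednesday, leap
2117: Jan 1 Friday, common
2118: Jan 1 Saturday, common
2119: Jan 1 Sunday, common
2120: Jan 1 Monday, leap
2121: Jan 1 Wednesday, common
2122: Jan 1 Thursday, common
2123: Jan 1 Friday, common
2124: Jan 1 Saturday, leap
2125: Jan 1 Monday, common
2126: Jan 1 Tuesday, common
2127: Jan 1 Wednesday, common
2128: Jan 1 Thursday, leap
2129: Jan 1 Saturday, common
2130: Jan 1 Sunday, common
2131: Jan 1 Monday, common
2132: Jan 1 Tuesday, leap
2132 matches on both conditions.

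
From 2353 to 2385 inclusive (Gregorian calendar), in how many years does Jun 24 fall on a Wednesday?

Track Jun 24's weekday year by year (advancing +1, or +2 across a Feb 29):
  2353: Wed ✓  2354: Thu (+1)  2355: Fri (+1)  2356: Sun (+2)  2357: Mon (+1)
  2358: Tue (+1)  2359: Wed (+1) ✓  2360: Fri (+2)  2361: Sat (+1)  2362: Sun (+1)
  2363: Mon (+1)  2364: Wed (+2) ✓  2365: Thu (+1)  2366: Fri (+1)  … (5 more years) …
  2372: Sat (+2)  2373: Sun (+1)  2374: Mon (+1)  2375: Tue (+1)  2376: Thu (+2)
  2377: Fri (+1)  2378: Sat (+1)  2379: Sun (+1)  2380: Tue (+2)  2381: Wed (+1) ✓
  2382: Thu (+1)  2383: Fri (+1)  2384: Sun (+2)  2385: Mon (+1)
Wednesday years: 2353, 2359, 2364, 2370, 2381 — 5 in total.

5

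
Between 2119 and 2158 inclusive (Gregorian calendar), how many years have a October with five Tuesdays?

October has 31 days; it has five Tuesdays when Tuesday falls among the first (month-length − 28) days — i.e. when October 1 is one of Tuesday/Monday/Sunday.
October 1 by year: 2119:Sun✓ 2120:Tue✓ 2121:Wed 2122:Thu 2123:Fri 2124:Sun✓ 2125:Mon✓ 2126:Tue✓ 2127:Wed 2128:Fri 2129:Sat 2130:Sun✓ 2131:Mon✓ 2132:Wed 2133:Thu …(10 more)… 2144:Thu 2145:Fri 2146:Sat 2147:Sun✓ 2148:Tue✓ 2149:Wed 2150:Thu 2151:Fri 2152:Sun✓ 2153:Mon✓ 2154:Tue✓ 2155:Wed 2156:Fri 2157:Sat 2158:Sun✓
Years with five Tuesdays: 2119, 2120, 2124, 2125, 2126, 2130, 2131, 2136, 2137, 2141, 2142, 2143, 2147, 2148, 2152, 2153, 2154, 2158 → 18.

18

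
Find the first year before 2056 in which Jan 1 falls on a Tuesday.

Jan 1 advances by 2 weekdays after a leap year and by 1 after a common year.
2056: Jan 1 is Saturday (leap).
2055: Friday
2054: Thursday
2053: Wednesday
2052: Monday (leap)
2051: Sunday
2050: Saturday
2049: Friday
2048: Wednesday (leap)
2047: Tuesday
2047 begins on a Tuesday

2047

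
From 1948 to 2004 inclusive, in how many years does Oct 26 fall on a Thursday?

8

Track Oct 26's weekday year by year (advancing +1, or +2 across a Feb 29):
  1948: Tue  1949: Wed (+1)  1950: Thu (+1) ✓  1951: Fri (+1)  1952: Sun (+2)
  1953: Mon (+1)  1954: Tue (+1)  1955: Wed (+1)  1956: Fri (+2)  1957: Sat (+1)
  1958: Sun (+1)  1959: Mon (+1)  1960: Wed (+2)  1961: Thu (+1) ✓  … (29 more years) …
  1991: Sat (+1)  1992: Mon (+2)  1993: Tue (+1)  1994: Wed (+1)  1995: Thu (+1) ✓
  1996: Sat (+2)  1997: Sun (+1)  1998: Mon (+1)  1999: Tue (+1)  2000: Thu (+2) ✓
  2001: Fri (+1)  2002: Sat (+1)  2003: Sun (+1)  2004: Tue (+2)
Thursday years: 1950, 1961, 1967, 1972, 1978, 1989, 1995, 2000 — 8 in total.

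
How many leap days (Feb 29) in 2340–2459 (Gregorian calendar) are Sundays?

Leap years in 2340–2459: 30 of them.
Feb 29 weekday advances by 5 (mod 7) from one leap year to the next four years later (or differs when a century non-leap intervenes).
Leap-day weekdays: 2340:Thu 2344:Tue 2348:Sun✓ 2352:Fri 2356:Wed 2360:Mon 2364:Sat 2368:Thu 2372:Tue 2376:Sun✓ 2380:Fri 2384:Wed 2388:Mon …(4 more)… 2408:Fri 2412:Wed 2416:Mon 2420:Sat 2424:Thu 2428:Tue 2432:Sun✓ 2436:Fri 2440:Wed 2444:Mon 2448:Sat 2452:Thu 2456:Tue
Sunday: 2348, 2376, 2404, 2432 → 4.

4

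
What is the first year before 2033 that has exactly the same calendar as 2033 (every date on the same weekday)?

Two years share a calendar iff Jan 1 falls on the same weekday and both are leap or both are common. 2033: Jan 1 is Saturday, common year.
2032: Jan 1 Thursday, leap
2031: Jan 1 Wednesday, common
2030: Jan 1 Tuesday, common
2029: Jan 1 Monday, common
2028: Jan 1 Saturday, leap
2027: Jan 1 Friday, common
2026: Jan 1 Thursday, common
2025: Jan 1 Wednesday, common
2024: Jan 1 Monday, leap
2023: Jan 1 Sunday, common
2022: Jan 1 Saturday, common
2022 matches on both conditions.

2022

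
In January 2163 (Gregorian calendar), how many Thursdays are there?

4

January 2163 has 31 days and begins on Saturday.
The first Thursday is January 6.
Thursdays fall on 6, 13, 20, 27 — that's 4.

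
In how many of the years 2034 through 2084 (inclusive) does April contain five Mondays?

April has 30 days; it has five Mondays when Monday falls among the first (month-length − 28) days — i.e. when April 1 is one of Monday/Sunday.
April 1 by year: 2034:Sat 2035:Sun✓ 2036:Tue 2037:Wed 2038:Thu 2039:Fri 2040:Sun✓ 2041:Mon✓ 2042:Tue 2043:Wed 2044:Fri 2045:Sat 2046:Sun✓ 2047:Mon✓ 2048:Wed …(21 more)… 2070:Tue 2071:Wed 2072:Fri 2073:Sat 2074:Sun✓ 2075:Mon✓ 2076:Wed 2077:Thu 2078:Fri 2079:Sat 2080:Mon✓ 2081:Tue 2082:Wed 2083:Thu 2084:Sat
Years with five Mondays: 2035, 2040, 2041, 2046, 2047, 2052, 2057, 2058, 2063, 2068, 2069, 2074, 2075, 2080 → 14.

14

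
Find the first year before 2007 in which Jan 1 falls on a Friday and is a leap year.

Jan 1 advances by 2 weekdays after a leap year and by 1 after a common year.
2007: Jan 1 is Monday.
2006: Sunday
2005: Saturday
2004: Thursday (leap)
2003: Wednesday
2002: Tuesday
2001: Monday
2000: Saturday (leap)
1999: Friday
1998: Thursday
1997: Wednesday
1996: Monday (leap)
1995: Sunday
1994: Saturday
1993: Friday
1992: Wednesday (leap)
1991: Tuesday
1990: Monday
1989: Sunday
1988: Friday (leap)
1988 begins on a Friday and is a leap year.

1988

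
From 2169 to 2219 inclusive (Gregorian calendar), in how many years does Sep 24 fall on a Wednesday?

Track Sep 24's weekday year by year (advancing +1, or +2 across a Feb 29):
  2169: Sun  2170: Mon (+1)  2171: Tue (+1)  2172: Thu (+2)  2173: Fri (+1)
  2174: Sat (+1)  2175: Sun (+1)  2176: Tue (+2)  2177: Wed (+1) ✓  2178: Thu (+1)
  2179: Fri (+1)  2180: Sun (+2)  2181: Mon (+1)  2182: Tue (+1)  … (23 more years) …
  2206: Wed (+1) ✓  2207: Thu (+1)  2208: Sat (+2)  2209: Sun (+1)  2210: Mon (+1)
  2211: Tue (+1)  2212: Thu (+2)  2213: Fri (+1)  2214: Sat (+1)  2215: Sun (+1)
  2216: Tue (+2)  2217: Wed (+1) ✓  2218: Thu (+1)  2219: Fri (+1)
Wednesday years: 2177, 2183, 2188, 2194, 2200, 2206, 2217 — 7 in total.

7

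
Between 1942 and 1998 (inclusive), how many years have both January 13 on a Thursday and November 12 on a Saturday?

Check each year's weekday for January 13 and November 12:
  1942: Tue/Thu  1943: Wed/Fri  1944: Thu/Sun  1945: Sat/Mon  1946: Sun/Tue  1947: Mon/Wed  1948: Tue/Fri  1949: Thu/Sat ✓  1950: Fri/Sun  1951: Sat/Mon  1952: Sun/Wed  1953: Tue/Thu  1954: Wed/Fri  1955: Thu/Sat ✓  …(29 more)…  1985: Sun/Tue  1986: Mon/Wed  1987: Tue/Thu  1988: Wed/Sat  1989: Fri/Sun  1990: Sat/Mon  1991: Sun/Tue  1992: Mon/Thu  1993: Wed/Fri  1994: Thu/Sat ✓  1995: Fri/Sun  1996: Sat/Tue  1997: Mon/Wed  1998: Tue/Thu
Both conditions hold in: 1949, 1955, 1966, 1977, 1983, 1994 — 6.

6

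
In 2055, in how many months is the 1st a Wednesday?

2

Check the 1st of each month of 2055: Jan 1: Fri, Feb 1: Mon, Mar 1: Mon, Apr 1: Thu, May 1: Sat, Jun 1: Tue, Jul 1: Thu, Aug 1: Sun, Sep 1: Wed, Oct 1: Fri, Nov 1: Mon, Dec 1: Wed.
Wednesday occurs in September, December — 2 months.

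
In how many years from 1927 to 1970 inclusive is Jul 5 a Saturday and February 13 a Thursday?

Check each year's weekday for Jul 5 and February 13:
  1927: Tue/Sun  1928: Thu/Mon  1929: Fri/Wed  1930: Sat/Thu ✓  1931: Sun/Fri  1932: Tue/Sat  1933: Wed/Mon  1934: Thu/Tue  1935: Fri/Wed  1936: Sun/Thu  1937: Mon/Sat  1938: Tue/Sun  1939: Wed/Mon  1940: Fri/Tue  …(16 more)…  1957: Fri/Wed  1958: Sat/Thu ✓  1959: Sun/Fri  1960: Tue/Sat  1961: Wed/Mon  1962: Thu/Tue  1963: Fri/Wed  1964: Sun/Thu  1965: Mon/Sat  1966: Tue/Sun  1967: Wed/Mon  1968: Fri/Tue  1969: Sat/Thu ✓  1970: Sun/Fri
Both conditions hold in: 1930, 1941, 1947, 1958, 1969 — 5.

5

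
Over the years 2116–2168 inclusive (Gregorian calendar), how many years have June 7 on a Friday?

Track June 7's weekday year by year (advancing +1, or +2 across a Feb 29):
  2116: Sun  2117: Mon (+1)  2118: Tue (+1)  2119: Wed (+1)  2120: Fri (+2) ✓
  2121: Sat (+1)  2122: Sun (+1)  2123: Mon (+1)  2124: Wed (+2)  2125: Thu (+1)
  2126: Fri (+1) ✓  2127: Sat (+1)  2128: Mon (+2)  2129: Tue (+1)  … (25 more years) …
  2155: Sat (+1)  2156: Mon (+2)  2157: Tue (+1)  2158: Wed (+1)  2159: Thu (+1)
  2160: Sat (+2)  2161: Sun (+1)  2162: Mon (+1)  2163: Tue (+1)  2164: Thu (+2)
  2165: Fri (+1) ✓  2166: Sat (+1)  2167: Sun (+1)  2168: Tue (+2)
Friday years: 2120, 2126, 2137, 2143, 2148, 2154, 2165 — 7 in total.

7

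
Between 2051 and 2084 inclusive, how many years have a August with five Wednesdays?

August has 31 days; it has five Wednesdays when Wednesday falls among the first (month-length − 28) days — i.e. when August 1 is one of Wednesday/Tuesday/Monday.
August 1 by year: 2051:Tue✓ 2052:Thu 2053:Fri 2054:Sat 2055:Sun 2056:Tue✓ 2057:Wed✓ 2058:Thu 2059:Fri 2060:Sun 2061:Mon✓ 2062:Tue✓ 2063:Wed✓ 2064:Fri 2065:Sat …(4 more)… 2070:Fri 2071:Sat 2072:Mon✓ 2073:Tue✓ 2074:Wed✓ 2075:Thu 2076:Sat 2077:Sun 2078:Mon✓ 2079:Tue✓ 2080:Thu 2081:Fri 2082:Sat 2083:Sun 2084:Tue✓
Years with five Wednesdays: 2051, 2056, 2057, 2061, 2062, 2063, 2067, 2068, 2072, 2073, 2074, 2078, 2079, 2084 → 14.

14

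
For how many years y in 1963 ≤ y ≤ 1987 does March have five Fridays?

10

March has 31 days; it has five Fridays when Friday falls among the first (month-length − 28) days — i.e. when March 1 is one of Friday/Thursday/Wednesday.
March 1 by year: 1963:Fri✓ 1964:Sun 1965:Mon 1966:Tue 1967:Wed✓ 1968:Fri✓ 1969:Sat 1970:Sun 1971:Mon 1972:Wed✓ 1973:Thu✓ 1974:Fri✓ 1975:Sat 1976:Mon 1977:Tue 1978:Wed✓ 1979:Thu✓ 1980:Sat 1981:Sun 1982:Mon 1983:Tue 1984:Thu✓ 1985:Fri✓ 1986:Sat 1987:Sun
Years with five Fridays: 1963, 1967, 1968, 1972, 1973, 1974, 1978, 1979, 1984, 1985 → 10.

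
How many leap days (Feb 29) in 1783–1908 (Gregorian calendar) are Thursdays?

3

Leap years in 1783–1908: 30 of them.
Feb 29 weekday advances by 5 (mod 7) from one leap year to the next four years later (or differs when a century non-leap intervenes).
Leap-day weekdays: 1784:Sun 1788:Fri 1792:Wed 1796:Mon 1804:Wed 1808:Mon 1812:Sat 1816:Thu✓ 1820:Tue 1824:Sun 1828:Fri 1832:Wed 1836:Mon …(4 more)… 1856:Fri 1860:Wed 1864:Mon 1868:Sat 1872:Thu✓ 1876:Tue 1880:Sun 1884:Fri 1888:Wed 1892:Mon 1896:Sat 1904:Mon 1908:Sat
Thursday: 1816, 1844, 1872 → 3.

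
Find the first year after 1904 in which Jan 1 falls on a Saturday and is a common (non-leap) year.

Jan 1 advances by 2 weekdays after a leap year and by 1 after a common year.
1904: Jan 1 is Friday (leap).
1905: Sunday
1906: Monday
1907: Tuesday
1908: Wednesday (leap)
1909: Friday
1910: Saturday
1910 begins on a Saturday and is a common year.

1910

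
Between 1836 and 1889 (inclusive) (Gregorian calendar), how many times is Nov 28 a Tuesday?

Track Nov 28's weekday year by year (advancing +1, or +2 across a Feb 29):
  1836: Mon  1837: Tue (+1) ✓  1838: Wed (+1)  1839: Thu (+1)  1840: Sat (+2)
  1841: Sun (+1)  1842: Mon (+1)  1843: Tue (+1) ✓  1844: Thu (+2)  1845: Fri (+1)
  1846: Sat (+1)  1847: Sun (+1)  1848: Tue (+2) ✓  1849: Wed (+1)  … (26 more years) …
  1876: Tue (+2) ✓  1877: Wed (+1)  1878: Thu (+1)  1879: Fri (+1)  1880: Sun (+2)
  1881: Mon (+1)  1882: Tue (+1) ✓  1883: Wed (+1)  1884: Fri (+2)  1885: Sat (+1)
  1886: Sun (+1)  1887: Mon (+1)  1888: Wed (+2)  1889: Thu (+1)
Tuesday years: 1837, 1843, 1848, 1854, 1865, 1871, 1876, 1882 — 8 in total.

8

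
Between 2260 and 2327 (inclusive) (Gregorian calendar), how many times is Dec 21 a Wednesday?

Track Dec 21's weekday year by year (advancing +1, or +2 across a Feb 29):
  2260: Fri  2261: Sat (+1)  2262: Sun (+1)  2263: Mon (+1)  2264: Wed (+2) ✓
  2265: Thu (+1)  2266: Fri (+1)  2267: Sat (+1)  2268: Mon (+2)  2269: Tue (+1)
  2270: Wed (+1) ✓  2271: Thu (+1)  2272: Sat (+2)  2273: Sun (+1)  … (40 more years) …
  2314: Mon (+1)  2315: Tue (+1)  2316: Thu (+2)  2317: Fri (+1)  2318: Sat (+1)
  2319: Sun (+1)  2320: Tue (+2)  2321: Wed (+1) ✓  2322: Thu (+1)  2323: Fri (+1)
  2324: Sun (+2)  2325: Mon (+1)  2326: Tue (+1)  2327: Wed (+1) ✓
Wednesday years: 2264, 2270, 2281, 2287, 2292, 2298, 2304, 2310, 2321, 2327 — 10 in total.

10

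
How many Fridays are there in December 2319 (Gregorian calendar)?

December 2319 has 31 days and begins on Monday.
The first Friday is December 5.
Fridays fall on 5, 12, 19, 26 — that's 4.

4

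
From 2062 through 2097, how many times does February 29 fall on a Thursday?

1

Leap years in 2062–2097: 9 of them.
Feb 29 weekday advances by 5 (mod 7) from one leap year to the next four years later (or differs when a century non-leap intervenes).
Leap-day weekdays: 2064:Fri 2068:Wed 2072:Mon 2076:Sat 2080:Thu✓ 2084:Tue 2088:Sun 2092:Fri 2096:Wed
Thursday: 2080 → 1.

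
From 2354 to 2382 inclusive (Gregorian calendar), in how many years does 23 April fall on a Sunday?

4

Track 23 April's weekday year by year (advancing +1, or +2 across a Feb 29):
  2354: Fri  2355: Sat (+1)  2356: Mon (+2)  2357: Tue (+1)  2358: Wed (+1)
  2359: Thu (+1)  2360: Sat (+2)  2361: Sun (+1) ✓  2362: Mon (+1)  2363: Tue (+1)
  2364: Thu (+2)  2365: Fri (+1)  2366: Sat (+1)  2367: Sun (+1) ✓  2368: Tue (+2)
  2369: Wed (+1)  2370: Thu (+1)  2371: Fri (+1)  2372: Sun (+2) ✓  2373: Mon (+1)
  2374: Tue (+1)  2375: Wed (+1)  2376: Fri (+2)  2377: Sat (+1)  2378: Sun (+1) ✓
  2379: Mon (+1)  2380: Wed (+2)  2381: Thu (+1)  2382: Fri (+1)
Sunday years: 2361, 2367, 2372, 2378 — 4 in total.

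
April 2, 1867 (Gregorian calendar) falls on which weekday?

January 1, 1867 is a Tuesday.
April 2 is day 92 of the year, i.e. 91 days after Jan 1.
91 mod 7 = 0, so advance 0 weekdays from Tuesday: Tuesday.

Tuesday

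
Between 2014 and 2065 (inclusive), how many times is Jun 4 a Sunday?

8

Track Jun 4's weekday year by year (advancing +1, or +2 across a Feb 29):
  2014: Wed  2015: Thu (+1)  2016: Sat (+2)  2017: Sun (+1) ✓  2018: Mon (+1)
  2019: Tue (+1)  2020: Thu (+2)  2021: Fri (+1)  2022: Sat (+1)  2023: Sun (+1) ✓
  2024: Tue (+2)  2025: Wed (+1)  2026: Thu (+1)  2027: Fri (+1)  … (24 more years) …
  2052: Tue (+2)  2053: Wed (+1)  2054: Thu (+1)  2055: Fri (+1)  2056: Sun (+2) ✓
  2057: Mon (+1)  2058: Tue (+1)  2059: Wed (+1)  2060: Fri (+2)  2061: Sat (+1)
  2062: Sun (+1) ✓  2063: Mon (+1)  2064: Wed (+2)  2065: Thu (+1)
Sunday years: 2017, 2023, 2028, 2034, 2045, 2051, 2056, 2062 — 8 in total.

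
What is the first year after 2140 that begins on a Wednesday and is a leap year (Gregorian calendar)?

Jan 1 advances by 2 weekdays after a leap year and by 1 after a common year.
2140: Jan 1 is Friday (leap).
2141: Sunday
2142: Monday
2143: Tuesday
2144: Wednesday (leap)
2144 begins on a Wednesday and is a leap year.

2144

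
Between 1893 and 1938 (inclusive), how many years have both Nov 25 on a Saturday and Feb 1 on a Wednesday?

6

Check each year's weekday for Nov 25 and Feb 1:
  1893: Sat/Wed ✓  1894: Sun/Thu  1895: Mon/Fri  1896: Wed/Sat  1897: Thu/Mon  1898: Fri/Tue  1899: Sat/Wed ✓  1900: Sun/Thu  1901: Mon/Fri  1902: Tue/Sat  1903: Wed/Sun  1904: Fri/Mon  1905: Sat/Wed ✓  1906: Sun/Thu  …(18 more)…  1925: Wed/Sun  1926: Thu/Mon  1927: Fri/Tue  1928: Sun/Wed  1929: Mon/Fri  1930: Tue/Sat  1931: Wed/Sun  1932: Fri/Mon  1933: Sat/Wed ✓  1934: Sun/Thu  1935: Mon/Fri  1936: Wed/Sat  1937: Thu/Mon  1938: Fri/Tue
Both conditions hold in: 1893, 1899, 1905, 1911, 1922, 1933 — 6.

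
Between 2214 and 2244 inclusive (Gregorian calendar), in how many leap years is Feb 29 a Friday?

Leap years in 2214–2244: 8 of them.
Feb 29 weekday advances by 5 (mod 7) from one leap year to the next four years later (or differs when a century non-leap intervenes).
Leap-day weekdays: 2216:Thu 2220:Tue 2224:Sun 2228:Fri✓ 2232:Wed 2236:Mon 2240:Sat 2244:Thu
Friday: 2228 → 1.

1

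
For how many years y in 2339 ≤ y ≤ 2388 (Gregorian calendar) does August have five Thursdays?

August has 31 days; it has five Thursdays when Thursday falls among the first (month-length − 28) days — i.e. when August 1 is one of Thursday/Wednesday/Tuesday.
August 1 by year: 2339:Tue✓ 2340:Thu✓ 2341:Fri 2342:Sat 2343:Sun 2344:Tue✓ 2345:Wed✓ 2346:Thu✓ 2347:Fri 2348:Sun 2349:Mon 2350:Tue✓ 2351:Wed✓ 2352:Fri 2353:Sat …(20 more)… 2374:Thu✓ 2375:Fri 2376:Sun 2377:Mon 2378:Tue✓ 2379:Wed✓ 2380:Fri 2381:Sat 2382:Sun 2383:Mon 2384:Wed✓ 2385:Thu✓ 2386:Fri 2387:Sat 2388:Mon
Years with five Thursdays: 2339, 2340, 2344, 2345, 2346, 2350, 2351, 2356, 2357, 2361, 2362, 2363, 2367, 2368, 2372, 2373, 2374, 2378, 2379, 2384, 2385 → 21.

21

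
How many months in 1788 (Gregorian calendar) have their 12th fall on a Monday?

1

Check the 12th of each month of 1788: Jan 12: Sat, Feb 12: Tue, Mar 12: Wed, Apr 12: Sat, May 12: Mon, Jun 12: Thu, Jul 12: Sat, Aug 12: Tue, Sep 12: Fri, Oct 12: Sun, Nov 12: Wed, Dec 12: Fri.
Monday occurs in May — 1 month.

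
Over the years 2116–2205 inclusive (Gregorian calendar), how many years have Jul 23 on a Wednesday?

Track Jul 23's weekday year by year (advancing +1, or +2 across a Feb 29):
  2116: Thu  2117: Fri (+1)  2118: Sat (+1)  2119: Sun (+1)  2120: Tue (+2)
  2121: Wed (+1) ✓  2122: Thu (+1)  2123: Fri (+1)  2124: Sun (+2)  2125: Mon (+1)
  2126: Tue (+1)  2127: Wed (+1) ✓  2128: Fri (+2)  2129: Sat (+1)  … (62 more years) …
  2192: Mon (+2)  2193: Tue (+1)  2194: Wed (+1) ✓  2195: Thu (+1)  2196: Sat (+2)
  2197: Sun (+1)  2198: Mon (+1)  2199: Tue (+1)  2200: Wed (+1) ✓  2201: Thu (+1)
  2202: Fri (+1)  2203: Sat (+1)  2204: Mon (+2)  2205: Tue (+1)
Wednesday years: 2121, 2127, 2132, 2138, 2149, 2155, 2160, 2166, 2177, 2183, 2188, 2194, 2200 — 13 in total.

13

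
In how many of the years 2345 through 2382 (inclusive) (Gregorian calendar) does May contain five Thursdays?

May has 31 days; it has five Thursdays when Thursday falls among the first (month-length − 28) days — i.e. when May 1 is one of Thursday/Wednesday/Tuesday.
May 1 by year: 2345:Tue✓ 2346:Wed✓ 2347:Thu✓ 2348:Sat 2349:Sun 2350:Mon 2351:Tue✓ 2352:Thu✓ 2353:Fri 2354:Sat 2355:Sun 2356:Tue✓ 2357:Wed✓ 2358:Thu✓ 2359:Fri …(8 more)… 2368:Wed✓ 2369:Thu✓ 2370:Fri 2371:Sat 2372:Mon 2373:Tue✓ 2374:Wed✓ 2375:Thu✓ 2376:Sat 2377:Sun 2378:Mon 2379:Tue✓ 2380:Thu✓ 2381:Fri 2382:Sat
Years with five Thursdays: 2345, 2346, 2347, 2351, 2352, 2356, 2357, 2358, 2362, 2363, 2368, 2369, 2373, 2374, 2375, 2379, 2380 → 17.

17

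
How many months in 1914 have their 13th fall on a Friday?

Check the 13th of each month of 1914: Jan 13: Tue, Feb 13: Fri, Mar 13: Fri, Apr 13: Mon, May 13: Wed, Jun 13: Sat, Jul 13: Mon, Aug 13: Thu, Sep 13: Sun, Oct 13: Tue, Nov 13: Fri, Dec 13: Sun.
Friday occurs in February, March, November — 3 months.

3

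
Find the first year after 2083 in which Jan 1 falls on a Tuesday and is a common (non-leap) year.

Jan 1 advances by 2 weekdays after a leap year and by 1 after a common year.
2083: Jan 1 is Friday.
2084: Saturday (leap)
2085: Monday
2086: Tuesday
2086 begins on a Tuesday and is a common year.

2086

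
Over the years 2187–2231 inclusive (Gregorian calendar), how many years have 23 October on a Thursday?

7

Track 23 October's weekday year by year (advancing +1, or +2 across a Feb 29):
  2187: Tue  2188: Thu (+2) ✓  2189: Fri (+1)  2190: Sat (+1)  2191: Sun (+1)
  2192: Tue (+2)  2193: Wed (+1)  2194: Thu (+1) ✓  2195: Fri (+1)  2196: Sun (+2)
  2197: Mon (+1)  2198: Tue (+1)  2199: Wed (+1)  2200: Thu (+1) ✓  … (17 more years) …
  2218: Fri (+1)  2219: Sat (+1)  2220: Mon (+2)  2221: Tue (+1)  2222: Wed (+1)
  2223: Thu (+1) ✓  2224: Sat (+2)  2225: Sun (+1)  2226: Mon (+1)  2227: Tue (+1)
  2228: Thu (+2) ✓  2229: Fri (+1)  2230: Sat (+1)  2231: Sun (+1)
Thursday years: 2188, 2194, 2200, 2206, 2217, 2223, 2228 — 7 in total.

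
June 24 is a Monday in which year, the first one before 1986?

1985

From one year to the next, a fixed date's weekday advances by 1, or by 2 when a Feb 29 lies between the two dates.
1986: June 24 is Tuesday.
1985: Monday (−1)
June 24 falls on a Monday in 1985.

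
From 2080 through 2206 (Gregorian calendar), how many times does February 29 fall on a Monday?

Leap years in 2080–2206: 30 of them.
Feb 29 weekday advances by 5 (mod 7) from one leap year to the next four years later (or differs when a century non-leap intervenes).
Leap-day weekdays: 2080:Thu 2084:Tue 2088:Sun 2092:Fri 2096:Wed 2104:Fri 2108:Wed 2112:Mon✓ 2116:Sat 2120:Thu 2124:Tue 2128:Sun 2132:Fri …(4 more)… 2152:Tue 2156:Sun 2160:Fri 2164:Wed 2168:Mon✓ 2172:Sat 2176:Thu 2180:Tue 2184:Sun 2188:Fri 2192:Wed 2196:Mon✓ 2204:Wed
Monday: 2112, 2140, 2168, 2196 → 4.

4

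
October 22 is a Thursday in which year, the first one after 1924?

From one year to the next, a fixed date's weekday advances by 1, or by 2 when a Feb 29 lies between the two dates.
1924: October 22 is Wednesday.
1925: Thursday (+1)
October 22 falls on a Thursday in 1925.

1925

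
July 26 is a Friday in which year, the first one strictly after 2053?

From one year to the next, a fixed date's weekday advances by 1, or by 2 when a Feb 29 lies between the two dates.
2053: July 26 is Saturday.
2054: Sunday (+1)
2055: Monday (+1)
2056: Wednesday (+2)
2057: Thursday (+1)
2058: Friday (+1)
July 26 falls on a Friday in 2058.

2058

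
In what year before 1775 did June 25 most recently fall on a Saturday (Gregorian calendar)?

1774

From one year to the next, a fixed date's weekday advances by 1, or by 2 when a Feb 29 lies between the two dates.
1775: June 25 is Sunday.
1774: Saturday (−1)
June 25 falls on a Saturday in 1774.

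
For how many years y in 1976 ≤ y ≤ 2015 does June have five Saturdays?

June has 30 days; it has five Saturdays when Saturday falls among the first (month-length − 28) days — i.e. when June 1 is one of Saturday/Friday.
June 1 by year: 1976:Tue 1977:Wed 1978:Thu 1979:Fri✓ 1980:Sun 1981:Mon 1982:Tue 1983:Wed 1984:Fri✓ 1985:Sat✓ 1986:Sun 1987:Mon 1988:Wed 1989:Thu 1990:Fri✓ …(10 more)… 2001:Fri✓ 2002:Sat✓ 2003:Sun 2004:Tue 2005:Wed 2006:Thu 2007:Fri✓ 2008:Sun 2009:Mon 2010:Tue 2011:Wed 2012:Fri✓ 2013:Sat✓ 2014:Sun 2015:Mon
Years with five Saturdays: 1979, 1984, 1985, 1990, 1991, 1996, 2001, 2002, 2007, 2012, 2013 → 11.

11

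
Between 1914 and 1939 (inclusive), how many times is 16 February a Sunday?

Track 16 February's weekday year by year (advancing +1, or +2 across a Feb 29):
  1914: Mon  1915: Tue (+1)  1916: Wed (+1)  1917: Fri (+2)  1918: Sat (+1)
  1919: Sun (+1) ✓  1920: Mon (+1)  1921: Wed (+2)  1922: Thu (+1)  1923: Fri (+1)
  1924: Sat (+1)  1925: Mon (+2)  1926: Tue (+1)  1927: Wed (+1)  1928: Thu (+1)
  1929: Sat (+2)  1930: Sun (+1) ✓  1931: Mon (+1)  1932: Tue (+1)  1933: Thu (+2)
  1934: Fri (+1)  1935: Sat (+1)  1936: Sun (+1) ✓  1937: Tue (+2)  1938: Wed (+1)
  1939: Thu (+1)
Sunday years: 1919, 1930, 1936 — 3 in total.

3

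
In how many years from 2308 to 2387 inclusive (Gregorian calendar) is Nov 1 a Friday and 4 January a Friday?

Check each year's weekday for Nov 1 and 4 January:
  2308: Sun/Sat  2309: Mon/Mon  2310: Tue/Tue  2311: Wed/Wed  2312: Fri/Thu  2313: Sat/Sat  2314: Sun/Sun  2315: Mon/Mon  2316: Wed/Tue  2317: Thu/Thu  2318: Fri/Fri ✓  2319: Sat/Sat  2320: Mon/Sun  2321: Tue/Tue  …(52 more)…  2374: Fri/Fri ✓  2375: Sat/Sat  2376: Mon/Sun  2377: Tue/Tue  2378: Wed/Wed  2379: Thu/Thu  2380: Sat/Fri  2381: Sun/Sun  2382: Mon/Mon  2383: Tue/Tue  2384: Thu/Wed  2385: Fri/Fri ✓  2386: Sat/Sat  2387: Sun/Sun
Both conditions hold in: 2318, 2329, 2335, 2346, 2357, 2363, 2374, 2385 — 8.

8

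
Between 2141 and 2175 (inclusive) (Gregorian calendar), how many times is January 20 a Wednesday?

5

Track January 20's weekday year by year (advancing +1, or +2 across a Feb 29):
  2141: Fri  2142: Sat (+1)  2143: Sun (+1)  2144: Mon (+1)  2145: Wed (+2) ✓
  2146: Thu (+1)  2147: Fri (+1)  2148: Sat (+1)  2149: Mon (+2)  2150: Tue (+1)
  2151: Wed (+1) ✓  2152: Thu (+1)  2153: Sat (+2)  2154: Sun (+1)  … (7 more years) …
  2162: Wed (+1) ✓  2163: Thu (+1)  2164: Fri (+1)  2165: Sun (+2)  2166: Mon (+1)
  2167: Tue (+1)  2168: Wed (+1) ✓  2169: Fri (+2)  2170: Sat (+1)  2171: Sun (+1)
  2172: Mon (+1)  2173: Wed (+2) ✓  2174: Thu (+1)  2175: Fri (+1)
Wednesday years: 2145, 2151, 2162, 2168, 2173 — 5 in total.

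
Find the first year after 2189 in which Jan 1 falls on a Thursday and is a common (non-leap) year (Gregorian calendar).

2195

Jan 1 advances by 2 weekdays after a leap year and by 1 after a common year.
2189: Jan 1 is Thursday.
2190: Friday
2191: Saturday
2192: Sunday (leap)
2193: Tuesday
2194: Wednesday
2195: Thursday
2195 begins on a Thursday and is a common year.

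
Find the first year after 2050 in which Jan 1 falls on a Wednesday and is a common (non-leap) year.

2053

Jan 1 advances by 2 weekdays after a leap year and by 1 after a common year.
2050: Jan 1 is Saturday.
2051: Sunday
2052: Monday (leap)
2053: Wednesday
2053 begins on a Wednesday and is a common year.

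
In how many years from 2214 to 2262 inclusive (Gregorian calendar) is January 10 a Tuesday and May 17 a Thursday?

Check each year's weekday for January 10 and May 17:
  2214: Mon/Tue  2215: Tue/Wed  2216: Wed/Fri  2217: Fri/Sat  2218: Sat/Sun  2219: Sun/Mon  2220: Mon/Wed  2221: Wed/Thu  2222: Thu/Fri  2223: Fri/Sat  2224: Sat/Mon  2225: Mon/Tue  2226: Tue/Wed  2227: Wed/Thu  …(21 more)…  2249: Wed/Thu  2250: Thu/Fri  2251: Fri/Sat  2252: Sat/Mon  2253: Mon/Tue  2254: Tue/Wed  2255: Wed/Thu  2256: Thu/Sat  2257: Sat/Sun  2258: Sun/Mon  2259: Mon/Tue  2260: Tue/Thu ✓  2261: Thu/Fri  2262: Fri/Sat
Both conditions hold in: 2232, 2260 — 2.

2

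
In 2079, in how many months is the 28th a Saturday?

2

Check the 28th of each month of 2079: Jan 28: Sat, Feb 28: Tue, Mar 28: Tue, Apr 28: Fri, May 28: Sun, Jun 28: Wed, Jul 28: Fri, Aug 28: Mon, Sep 28: Thu, Oct 28: Sat, Nov 28: Tue, Dec 28: Thu.
Saturday occurs in January, October — 2 months.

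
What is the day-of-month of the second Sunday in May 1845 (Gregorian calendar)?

11

May 1, 1845 is a Thursday, so the first Sunday is the 4th.
The second Sunday is 4 + 7 = 11.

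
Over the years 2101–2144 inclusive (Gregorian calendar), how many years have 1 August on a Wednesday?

7

Track 1 August's weekday year by year (advancing +1, or +2 across a Feb 29):
  2101: Mon  2102: Tue (+1)  2103: Wed (+1) ✓  2104: Fri (+2)  2105: Sat (+1)
  2106: Sun (+1)  2107: Mon (+1)  2108: Wed (+2) ✓  2109: Thu (+1)  2110: Fri (+1)
  2111: Sat (+1)  2112: Mon (+2)  2113: Tue (+1)  2114: Wed (+1) ✓  … (16 more years) …
  2131: Wed (+1) ✓  2132: Fri (+2)  2133: Sat (+1)  2134: Sun (+1)  2135: Mon (+1)
  2136: Wed (+2) ✓  2137: Thu (+1)  2138: Fri (+1)  2139: Sat (+1)  2140: Mon (+2)
  2141: Tue (+1)  2142: Wed (+1) ✓  2143: Thu (+1)  2144: Sat (+2)
Wednesday years: 2103, 2108, 2114, 2125, 2131, 2136, 2142 — 7 in total.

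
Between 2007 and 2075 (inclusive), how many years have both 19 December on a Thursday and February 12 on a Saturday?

Check each year's weekday for 19 December and February 12:
  2007: Wed/Mon  2008: Fri/Tue  2009: Sat/Thu  2010: Sun/Fri  2011: Mon/Sat  2012: Wed/Sun  2013: Thu/Tue  2014: Fri/Wed  2015: Sat/Thu  2016: Mon/Fri  2017: Tue/Sun  2018: Wed/Mon  2019: Thu/Tue  2020: Sat/Wed  …(41 more)…  2062: Tue/Sun  2063: Wed/Mon  2064: Fri/Tue  2065: Sat/Thu  2066: Sun/Fri  2067: Mon/Sat  2068: Wed/Sun  2069: Thu/Tue  2070: Fri/Wed  2071: Sat/Thu  2072: Mon/Fri  2073: Tue/Sun  2074: Wed/Mon  2075: Thu/Tue
Both conditions hold in: no year — 0.

0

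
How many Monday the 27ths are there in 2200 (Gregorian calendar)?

2

Check the 27th of each month of 2200: Jan 27: Mon, Feb 27: Thu, Mar 27: Thu, Apr 27: Sun, May 27: Tue, Jun 27: Fri, Jul 27: Sun, Aug 27: Wed, Sep 27: Sat, Oct 27: Mon, Nov 27: Thu, Dec 27: Sat.
Monday occurs in January, October — 2 months.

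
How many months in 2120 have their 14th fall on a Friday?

Check the 14th of each month of 2120: Jan 14: Sun, Feb 14: Wed, Mar 14: Thu, Apr 14: Sun, May 14: Tue, Jun 14: Fri, Jul 14: Sun, Aug 14: Wed, Sep 14: Sat, Oct 14: Mon, Nov 14: Thu, Dec 14: Sat.
Friday occurs in June — 1 month.

1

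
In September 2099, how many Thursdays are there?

September 2099 has 30 days and begins on Tuesday.
The first Thursday is September 3.
Thursdays fall on 3, 10, 17, 24 — that's 4.

4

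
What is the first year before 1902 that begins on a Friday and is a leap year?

Jan 1 advances by 2 weekdays after a leap year and by 1 after a common year.
1902: Jan 1 is Wednesday.
1901: Tuesday
1900: Monday
1899: Sunday
1898: Saturday
1897: Friday
1896: Wednesday (leap)
1895: Tuesday
1894: Monday
1893: Sunday
1892: Friday (leap)
1892 begins on a Friday and is a leap year.

1892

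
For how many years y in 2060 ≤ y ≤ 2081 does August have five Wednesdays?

August has 31 days; it has five Wednesdays when Wednesday falls among the first (month-length − 28) days — i.e. when August 1 is one of Wednesday/Tuesday/Monday.
August 1 by year: 2060:Sun 2061:Mon✓ 2062:Tue✓ 2063:Wed✓ 2064:Fri 2065:Sat 2066:Sun 2067:Mon✓ 2068:Wed✓ 2069:Thu 2070:Fri 2071:Sat 2072:Mon✓ 2073:Tue✓ 2074:Wed✓ 2075:Thu 2076:Sat 2077:Sun 2078:Mon✓ 2079:Tue✓ 2080:Thu 2081:Fri
Years with five Wednesdays: 2061, 2062, 2063, 2067, 2068, 2072, 2073, 2074, 2078, 2079 → 10.

10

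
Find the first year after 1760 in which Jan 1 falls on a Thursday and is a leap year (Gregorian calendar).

Jan 1 advances by 2 weekdays after a leap year and by 1 after a common year.
1760: Jan 1 is Tuesday (leap).
1761: Thursday
1762: Friday
1763: Saturday
1764: Sunday (leap)
1765: Tuesday
1766: Wednesday
1767: Thursday
1768: Friday (leap)
1769: Sunday
1770: Monday
1771: Tuesday
1772: Wednesday (leap)
1773: Friday
1774: Saturday
1775: Sunday
1776: Monday (leap)
1777: Wednesday
1778: Thursday
1779: Friday
1780: Saturday (leap)
1781: Monday
1782: Tuesday
1783: Wednesday
1784: Thursday (leap)
1784 begins on a Thursday and is a leap year.

1784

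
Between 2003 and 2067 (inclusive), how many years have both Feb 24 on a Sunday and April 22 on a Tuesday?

Check each year's weekday for Feb 24 and April 22:
  2003: Mon/Tue  2004: Tue/Thu  2005: Thu/Fri  2006: Fri/Sat  2007: Sat/Sun  2008: Sun/Tue ✓  2009: Tue/Wed  2010: Wed/Thu  2011: Thu/Fri  2012: Fri/Sun  2013: Sun/Mon  2014: Mon/Tue  2015: Tue/Wed  2016: Wed/Fri  …(37 more)…  2054: Tue/Wed  2055: Wed/Thu  2056: Thu/Sat  2057: Sat/Sun  2058: Sun/Mon  2059: Mon/Tue  2060: Tue/Thu  2061: Thu/Fri  2062: Fri/Sat  2063: Sat/Sun  2064: Sun/Tue ✓  2065: Tue/Wed  2066: Wed/Thu  2067: Thu/Fri
Both conditions hold in: 2008, 2036, 2064 — 3.

3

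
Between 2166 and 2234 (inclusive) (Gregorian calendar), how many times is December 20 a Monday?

Track December 20's weekday year by year (advancing +1, or +2 across a Feb 29):
  2166: Sat  2167: Sun (+1)  2168: Tue (+2)  2169: Wed (+1)  2170: Thu (+1)
  2171: Fri (+1)  2172: Sun (+2)  2173: Mon (+1) ✓  2174: Tue (+1)  2175: Wed (+1)
  2176: Fri (+2)  2177: Sat (+1)  2178: Sun (+1)  2179: Mon (+1) ✓  … (41 more years) …
  2221: Thu (+1)  2222: Fri (+1)  2223: Sat (+1)  2224: Mon (+2) ✓  2225: Tue (+1)
  2226: Wed (+1)  2227: Thu (+1)  2228: Sat (+2)  2229: Sun (+1)  2230: Mon (+1) ✓
  2231: Tue (+1)  2232: Thu (+2)  2233: Fri (+1)  2234: Sat (+1)
Monday years: 2173, 2179, 2184, 2190, 2202, 2213, 2219, 2224, 2230 — 9 in total.

9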